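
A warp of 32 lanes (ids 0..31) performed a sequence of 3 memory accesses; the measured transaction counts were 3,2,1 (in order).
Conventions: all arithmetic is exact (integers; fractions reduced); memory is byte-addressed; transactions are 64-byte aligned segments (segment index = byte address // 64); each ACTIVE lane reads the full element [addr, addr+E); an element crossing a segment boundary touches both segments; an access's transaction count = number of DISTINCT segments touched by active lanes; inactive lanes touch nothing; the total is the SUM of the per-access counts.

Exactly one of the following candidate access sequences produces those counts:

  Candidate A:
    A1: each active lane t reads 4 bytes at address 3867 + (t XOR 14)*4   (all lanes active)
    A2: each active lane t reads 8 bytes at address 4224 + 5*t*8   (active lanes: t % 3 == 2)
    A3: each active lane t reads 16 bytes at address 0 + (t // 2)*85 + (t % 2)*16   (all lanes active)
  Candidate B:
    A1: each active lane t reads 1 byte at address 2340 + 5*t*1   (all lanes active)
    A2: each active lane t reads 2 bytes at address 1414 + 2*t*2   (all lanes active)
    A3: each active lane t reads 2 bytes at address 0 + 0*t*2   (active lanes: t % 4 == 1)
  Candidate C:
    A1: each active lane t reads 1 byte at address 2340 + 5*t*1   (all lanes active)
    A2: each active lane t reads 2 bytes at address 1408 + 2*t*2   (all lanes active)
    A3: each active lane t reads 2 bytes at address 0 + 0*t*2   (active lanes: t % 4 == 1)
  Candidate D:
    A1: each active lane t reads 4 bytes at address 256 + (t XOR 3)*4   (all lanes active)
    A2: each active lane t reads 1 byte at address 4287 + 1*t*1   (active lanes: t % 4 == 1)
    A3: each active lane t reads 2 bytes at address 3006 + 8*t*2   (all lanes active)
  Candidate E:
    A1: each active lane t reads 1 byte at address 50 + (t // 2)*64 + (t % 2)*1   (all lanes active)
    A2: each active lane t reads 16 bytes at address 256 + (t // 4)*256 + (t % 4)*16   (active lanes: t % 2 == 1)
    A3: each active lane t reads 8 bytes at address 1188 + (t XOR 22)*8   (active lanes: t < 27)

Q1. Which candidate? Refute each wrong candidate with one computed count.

A: A2 gives 10 transactions, not 2
B: A2 gives 3 transactions, not 2
D: A1 gives 2 transactions, not 3
E: A1 gives 16 transactions, not 3
C: all counts match (3,2,1)

Answer: C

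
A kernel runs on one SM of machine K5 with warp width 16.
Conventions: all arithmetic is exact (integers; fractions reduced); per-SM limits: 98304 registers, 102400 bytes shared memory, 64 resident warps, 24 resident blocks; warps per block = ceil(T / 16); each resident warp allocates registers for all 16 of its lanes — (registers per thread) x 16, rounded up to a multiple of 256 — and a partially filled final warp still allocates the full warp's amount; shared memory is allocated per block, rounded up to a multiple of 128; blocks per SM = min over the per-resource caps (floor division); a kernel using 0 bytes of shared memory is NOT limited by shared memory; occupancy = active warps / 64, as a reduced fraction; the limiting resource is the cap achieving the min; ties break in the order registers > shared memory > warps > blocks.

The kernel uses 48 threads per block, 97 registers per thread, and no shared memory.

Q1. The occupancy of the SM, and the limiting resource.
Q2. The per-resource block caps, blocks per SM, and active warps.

Answer: occupancy 27/32, limited by registers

registers: 18 blocks
shared memory: no limit (kernel uses none)
warps: 21 blocks
blocks: 24 blocks

Answer: 18 blocks, 54 active warps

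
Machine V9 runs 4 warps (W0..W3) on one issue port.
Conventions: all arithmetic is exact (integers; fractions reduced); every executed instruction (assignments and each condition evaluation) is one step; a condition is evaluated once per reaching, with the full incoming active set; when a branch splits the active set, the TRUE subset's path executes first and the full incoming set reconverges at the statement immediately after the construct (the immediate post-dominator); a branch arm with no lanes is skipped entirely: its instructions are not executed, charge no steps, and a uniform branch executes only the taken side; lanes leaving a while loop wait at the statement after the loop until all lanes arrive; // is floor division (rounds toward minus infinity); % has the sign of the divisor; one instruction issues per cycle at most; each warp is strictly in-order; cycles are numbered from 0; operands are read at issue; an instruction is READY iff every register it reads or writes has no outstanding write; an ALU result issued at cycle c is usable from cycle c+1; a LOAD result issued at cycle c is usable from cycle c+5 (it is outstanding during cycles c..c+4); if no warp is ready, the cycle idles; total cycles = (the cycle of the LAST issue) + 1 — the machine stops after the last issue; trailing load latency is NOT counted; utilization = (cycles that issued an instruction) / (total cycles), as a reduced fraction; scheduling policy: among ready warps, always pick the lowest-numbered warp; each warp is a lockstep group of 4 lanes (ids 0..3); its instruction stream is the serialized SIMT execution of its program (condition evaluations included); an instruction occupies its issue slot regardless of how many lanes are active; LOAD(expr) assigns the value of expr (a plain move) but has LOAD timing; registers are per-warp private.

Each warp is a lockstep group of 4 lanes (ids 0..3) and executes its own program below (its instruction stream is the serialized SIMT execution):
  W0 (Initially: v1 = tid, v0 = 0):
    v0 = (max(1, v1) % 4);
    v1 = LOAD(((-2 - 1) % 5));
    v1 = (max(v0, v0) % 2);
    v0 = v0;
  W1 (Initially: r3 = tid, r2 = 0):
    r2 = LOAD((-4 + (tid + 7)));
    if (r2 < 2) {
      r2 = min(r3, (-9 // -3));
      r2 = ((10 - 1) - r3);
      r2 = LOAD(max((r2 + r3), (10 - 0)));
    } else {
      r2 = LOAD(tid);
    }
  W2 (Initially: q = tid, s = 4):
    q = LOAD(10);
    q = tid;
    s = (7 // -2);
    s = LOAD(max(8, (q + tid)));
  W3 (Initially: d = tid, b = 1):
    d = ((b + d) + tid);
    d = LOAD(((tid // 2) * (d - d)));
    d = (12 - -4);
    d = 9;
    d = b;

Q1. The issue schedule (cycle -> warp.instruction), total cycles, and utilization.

cycle 0: W0.I0
cycle 1: W0.I1
cycle 2: W1.I0
cycle 3: W2.I0
cycle 4: W3.I0
cycle 5: W3.I1
cycle 6: W0.I2
cycle 7: W0.I3
cycle 8: W1.I1
cycle 9: W1.I2
cycle 10: W2.I1
cycle 11: W2.I2
cycle 12: W2.I3
cycle 13: W3.I2
cycle 14: W3.I3
cycle 15: W3.I4

Answer: 16 cycles, utilization 1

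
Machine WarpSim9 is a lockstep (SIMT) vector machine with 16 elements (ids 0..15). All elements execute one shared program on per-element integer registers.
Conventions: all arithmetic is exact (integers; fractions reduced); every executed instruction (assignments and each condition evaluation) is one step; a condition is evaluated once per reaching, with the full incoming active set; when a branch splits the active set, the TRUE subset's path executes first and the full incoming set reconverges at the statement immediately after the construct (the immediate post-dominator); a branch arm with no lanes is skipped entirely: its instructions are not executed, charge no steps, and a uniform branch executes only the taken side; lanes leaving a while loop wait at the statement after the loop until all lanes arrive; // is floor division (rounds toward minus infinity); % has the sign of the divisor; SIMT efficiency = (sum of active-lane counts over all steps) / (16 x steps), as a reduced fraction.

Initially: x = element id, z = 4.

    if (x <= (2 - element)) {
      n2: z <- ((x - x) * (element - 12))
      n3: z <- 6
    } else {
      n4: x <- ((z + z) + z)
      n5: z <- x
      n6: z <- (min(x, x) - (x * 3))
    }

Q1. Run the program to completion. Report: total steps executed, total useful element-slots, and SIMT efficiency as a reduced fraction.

Answer: 6 steps, 62 useful, 31/48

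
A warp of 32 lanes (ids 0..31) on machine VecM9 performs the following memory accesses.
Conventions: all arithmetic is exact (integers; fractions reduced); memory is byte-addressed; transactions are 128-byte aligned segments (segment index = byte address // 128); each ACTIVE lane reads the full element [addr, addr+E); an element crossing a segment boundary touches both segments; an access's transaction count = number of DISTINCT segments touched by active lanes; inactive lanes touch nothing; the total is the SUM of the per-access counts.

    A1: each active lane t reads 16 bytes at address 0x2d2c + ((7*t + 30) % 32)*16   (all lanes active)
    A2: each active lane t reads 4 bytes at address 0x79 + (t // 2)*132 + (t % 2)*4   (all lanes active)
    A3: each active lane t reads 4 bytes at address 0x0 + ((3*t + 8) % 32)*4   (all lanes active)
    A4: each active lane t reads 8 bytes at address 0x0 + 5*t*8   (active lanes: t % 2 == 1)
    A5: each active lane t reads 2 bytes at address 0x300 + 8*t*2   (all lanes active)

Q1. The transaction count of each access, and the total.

A1: 5 transactions
A2: 17 transactions
A3: 1 transaction
A4: 10 transactions
A5: 4 transactions

Answer: 5,17,1,10,4; total 37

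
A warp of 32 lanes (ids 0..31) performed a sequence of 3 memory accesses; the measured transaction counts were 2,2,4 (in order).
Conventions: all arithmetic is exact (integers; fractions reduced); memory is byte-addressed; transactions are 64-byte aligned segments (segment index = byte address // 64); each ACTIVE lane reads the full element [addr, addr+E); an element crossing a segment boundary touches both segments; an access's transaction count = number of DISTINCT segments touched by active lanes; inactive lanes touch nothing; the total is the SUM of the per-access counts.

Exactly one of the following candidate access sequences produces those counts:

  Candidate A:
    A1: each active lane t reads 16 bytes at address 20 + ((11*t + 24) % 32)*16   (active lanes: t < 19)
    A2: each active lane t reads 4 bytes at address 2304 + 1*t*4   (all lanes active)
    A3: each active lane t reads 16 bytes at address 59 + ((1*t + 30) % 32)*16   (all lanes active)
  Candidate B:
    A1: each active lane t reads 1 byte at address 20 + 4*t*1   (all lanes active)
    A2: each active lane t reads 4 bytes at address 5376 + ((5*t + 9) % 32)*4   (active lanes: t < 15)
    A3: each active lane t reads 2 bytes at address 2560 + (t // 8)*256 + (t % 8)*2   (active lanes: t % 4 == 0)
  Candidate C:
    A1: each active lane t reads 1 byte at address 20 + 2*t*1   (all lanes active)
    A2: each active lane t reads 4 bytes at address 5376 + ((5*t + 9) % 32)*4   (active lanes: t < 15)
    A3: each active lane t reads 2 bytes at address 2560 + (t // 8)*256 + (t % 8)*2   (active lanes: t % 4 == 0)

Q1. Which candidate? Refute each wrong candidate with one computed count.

A: A1 gives 8 transactions, not 2
B: A1 gives 3 transactions, not 2
C: all counts match (2,2,4)

Answer: C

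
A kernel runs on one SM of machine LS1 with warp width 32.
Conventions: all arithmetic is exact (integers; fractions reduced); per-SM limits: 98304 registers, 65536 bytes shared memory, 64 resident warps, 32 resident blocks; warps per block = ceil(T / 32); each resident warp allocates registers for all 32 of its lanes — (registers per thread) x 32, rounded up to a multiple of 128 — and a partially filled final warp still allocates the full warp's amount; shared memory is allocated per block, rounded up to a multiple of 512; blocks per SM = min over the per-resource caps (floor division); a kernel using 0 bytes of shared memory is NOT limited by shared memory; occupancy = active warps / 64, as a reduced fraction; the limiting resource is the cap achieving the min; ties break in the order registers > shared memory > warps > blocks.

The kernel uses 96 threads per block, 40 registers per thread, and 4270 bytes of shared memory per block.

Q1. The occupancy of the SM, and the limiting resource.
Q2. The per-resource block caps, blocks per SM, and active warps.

Answer: occupancy 21/32, limited by shared memory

registers: 25 blocks
shared memory: 14 blocks
warps: 21 blocks
blocks: 32 blocks

Answer: 14 blocks, 42 active warps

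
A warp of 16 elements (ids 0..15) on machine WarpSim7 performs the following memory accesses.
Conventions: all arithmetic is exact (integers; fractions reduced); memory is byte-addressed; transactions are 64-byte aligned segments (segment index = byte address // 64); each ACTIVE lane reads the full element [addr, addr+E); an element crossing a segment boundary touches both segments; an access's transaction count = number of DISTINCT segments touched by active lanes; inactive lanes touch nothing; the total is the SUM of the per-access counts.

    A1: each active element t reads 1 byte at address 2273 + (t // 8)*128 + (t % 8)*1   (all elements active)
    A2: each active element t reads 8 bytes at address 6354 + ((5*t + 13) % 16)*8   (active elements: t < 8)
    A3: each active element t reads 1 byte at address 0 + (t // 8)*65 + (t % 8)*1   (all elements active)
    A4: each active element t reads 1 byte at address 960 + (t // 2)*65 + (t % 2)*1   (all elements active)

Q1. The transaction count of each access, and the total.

A1: 2 transactions
A2: 3 transactions
A3: 2 transactions
A4: 8 transactions

Answer: 2,3,2,8; total 15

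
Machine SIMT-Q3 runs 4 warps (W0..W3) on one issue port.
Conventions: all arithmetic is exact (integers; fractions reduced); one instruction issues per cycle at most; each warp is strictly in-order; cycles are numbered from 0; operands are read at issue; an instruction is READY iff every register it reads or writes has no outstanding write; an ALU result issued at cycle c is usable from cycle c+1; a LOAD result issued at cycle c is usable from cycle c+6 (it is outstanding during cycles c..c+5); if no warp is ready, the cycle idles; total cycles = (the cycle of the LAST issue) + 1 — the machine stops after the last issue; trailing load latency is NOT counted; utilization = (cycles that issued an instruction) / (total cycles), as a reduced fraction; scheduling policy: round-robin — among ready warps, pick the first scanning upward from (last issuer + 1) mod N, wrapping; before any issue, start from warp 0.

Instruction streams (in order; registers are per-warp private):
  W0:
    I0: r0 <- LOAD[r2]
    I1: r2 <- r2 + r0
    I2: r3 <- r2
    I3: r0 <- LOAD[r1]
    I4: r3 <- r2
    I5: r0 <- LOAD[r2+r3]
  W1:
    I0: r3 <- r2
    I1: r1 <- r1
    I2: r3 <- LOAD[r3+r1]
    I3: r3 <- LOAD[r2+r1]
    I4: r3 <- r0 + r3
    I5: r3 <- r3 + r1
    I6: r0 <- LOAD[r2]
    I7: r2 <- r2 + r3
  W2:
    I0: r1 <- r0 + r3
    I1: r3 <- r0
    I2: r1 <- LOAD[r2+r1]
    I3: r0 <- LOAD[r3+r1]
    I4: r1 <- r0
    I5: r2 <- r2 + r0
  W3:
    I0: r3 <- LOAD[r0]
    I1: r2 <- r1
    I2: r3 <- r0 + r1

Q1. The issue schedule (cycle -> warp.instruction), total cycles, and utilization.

cycle 0: W0.I0
cycle 1: W1.I0
cycle 2: W2.I0
cycle 3: W3.I0
cycle 4: W1.I1
cycle 5: W2.I1
cycle 6: W3.I1
cycle 7: W0.I1
cycle 8: W1.I2
cycle 9: W2.I2
cycle 10: W3.I2
cycle 11: W0.I2
cycle 12: W0.I3
cycle 13: W0.I4
cycle 14: W1.I3
cycle 15: W2.I3
cycle 16: idle
cycle 17: idle
cycle 18: W0.I5
cycle 19: idle
cycle 20: W1.I4
cycle 21: W2.I4
cycle 22: W1.I5
cycle 23: W2.I5
cycle 24: W1.I6
cycle 25: W1.I7

Answer: 26 cycles, utilization 23/26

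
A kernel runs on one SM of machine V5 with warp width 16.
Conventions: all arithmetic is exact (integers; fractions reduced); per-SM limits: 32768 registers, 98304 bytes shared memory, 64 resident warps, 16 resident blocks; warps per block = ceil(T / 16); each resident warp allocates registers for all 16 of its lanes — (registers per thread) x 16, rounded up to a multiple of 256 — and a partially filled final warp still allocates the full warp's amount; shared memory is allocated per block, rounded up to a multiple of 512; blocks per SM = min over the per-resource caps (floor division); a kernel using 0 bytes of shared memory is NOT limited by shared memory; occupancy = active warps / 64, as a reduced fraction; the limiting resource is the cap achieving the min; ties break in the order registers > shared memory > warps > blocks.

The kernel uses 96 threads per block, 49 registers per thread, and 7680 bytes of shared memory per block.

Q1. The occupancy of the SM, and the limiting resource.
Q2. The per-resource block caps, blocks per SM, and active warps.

Answer: occupancy 15/32, limited by registers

registers: 5 blocks
shared memory: 12 blocks
warps: 10 blocks
blocks: 16 blocks

Answer: 5 blocks, 30 active warps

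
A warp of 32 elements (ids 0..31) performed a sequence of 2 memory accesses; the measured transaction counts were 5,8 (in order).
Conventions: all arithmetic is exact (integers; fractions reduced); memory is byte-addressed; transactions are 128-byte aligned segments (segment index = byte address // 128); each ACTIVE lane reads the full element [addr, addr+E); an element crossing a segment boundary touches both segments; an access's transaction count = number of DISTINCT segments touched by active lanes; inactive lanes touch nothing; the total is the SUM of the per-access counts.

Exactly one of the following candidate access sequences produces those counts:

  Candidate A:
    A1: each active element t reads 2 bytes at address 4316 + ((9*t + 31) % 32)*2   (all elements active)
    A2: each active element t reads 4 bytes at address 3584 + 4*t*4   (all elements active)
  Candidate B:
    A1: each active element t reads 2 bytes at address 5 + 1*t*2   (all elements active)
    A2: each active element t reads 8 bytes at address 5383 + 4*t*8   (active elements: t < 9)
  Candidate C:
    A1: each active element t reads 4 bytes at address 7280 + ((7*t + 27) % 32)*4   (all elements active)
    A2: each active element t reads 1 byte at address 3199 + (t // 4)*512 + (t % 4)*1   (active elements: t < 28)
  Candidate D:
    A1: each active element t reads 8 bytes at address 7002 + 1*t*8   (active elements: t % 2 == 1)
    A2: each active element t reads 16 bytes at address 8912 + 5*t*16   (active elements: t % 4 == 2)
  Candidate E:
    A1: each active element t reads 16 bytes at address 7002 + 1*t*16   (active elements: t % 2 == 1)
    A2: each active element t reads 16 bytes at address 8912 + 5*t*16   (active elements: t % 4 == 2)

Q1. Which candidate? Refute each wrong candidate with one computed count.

A: A1 gives 2 transactions, not 5
B: A1 gives 1 transaction, not 5
C: A1 gives 2 transactions, not 5
D: A1 gives 3 transactions, not 5
E: all counts match (5,8)

Answer: E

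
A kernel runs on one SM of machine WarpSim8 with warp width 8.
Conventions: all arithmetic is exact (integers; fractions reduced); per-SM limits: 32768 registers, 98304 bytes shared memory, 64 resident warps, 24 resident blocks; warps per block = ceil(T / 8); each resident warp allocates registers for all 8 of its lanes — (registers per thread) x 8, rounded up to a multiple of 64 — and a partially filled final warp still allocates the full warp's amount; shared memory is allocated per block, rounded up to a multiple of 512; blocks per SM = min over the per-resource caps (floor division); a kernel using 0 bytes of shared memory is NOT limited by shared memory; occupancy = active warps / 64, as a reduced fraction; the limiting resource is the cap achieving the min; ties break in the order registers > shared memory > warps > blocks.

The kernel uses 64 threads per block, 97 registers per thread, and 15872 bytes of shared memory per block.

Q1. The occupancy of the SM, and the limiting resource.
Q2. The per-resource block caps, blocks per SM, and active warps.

Answer: occupancy 1/2, limited by registers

registers: 4 blocks
shared memory: 6 blocks
warps: 8 blocks
blocks: 24 blocks

Answer: 4 blocks, 32 active warps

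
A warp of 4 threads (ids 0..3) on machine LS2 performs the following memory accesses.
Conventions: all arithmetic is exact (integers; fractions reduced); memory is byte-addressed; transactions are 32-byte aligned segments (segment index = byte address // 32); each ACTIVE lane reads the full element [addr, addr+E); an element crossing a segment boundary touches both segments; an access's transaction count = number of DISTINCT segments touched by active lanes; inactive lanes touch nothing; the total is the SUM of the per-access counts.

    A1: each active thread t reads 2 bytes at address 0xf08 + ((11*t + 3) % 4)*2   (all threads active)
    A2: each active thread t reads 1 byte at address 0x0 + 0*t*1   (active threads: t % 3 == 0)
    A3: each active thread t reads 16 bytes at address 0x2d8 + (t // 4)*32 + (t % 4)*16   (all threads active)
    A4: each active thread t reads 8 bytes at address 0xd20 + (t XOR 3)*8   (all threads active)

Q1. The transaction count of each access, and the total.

A1: 1 transaction
A2: 1 transaction
A3: 3 transactions
A4: 1 transaction

Answer: 1,1,3,1; total 6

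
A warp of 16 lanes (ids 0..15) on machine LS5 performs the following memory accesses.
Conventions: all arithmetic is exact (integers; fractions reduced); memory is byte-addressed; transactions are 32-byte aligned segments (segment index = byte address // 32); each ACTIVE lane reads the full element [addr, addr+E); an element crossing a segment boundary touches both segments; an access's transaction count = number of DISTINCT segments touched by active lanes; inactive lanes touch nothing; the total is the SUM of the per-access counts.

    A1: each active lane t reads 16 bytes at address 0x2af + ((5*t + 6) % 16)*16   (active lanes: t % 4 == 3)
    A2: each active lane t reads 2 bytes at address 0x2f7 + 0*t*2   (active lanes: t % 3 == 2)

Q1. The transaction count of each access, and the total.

A1: 8 transactions
A2: 1 transaction

Answer: 8,1; total 9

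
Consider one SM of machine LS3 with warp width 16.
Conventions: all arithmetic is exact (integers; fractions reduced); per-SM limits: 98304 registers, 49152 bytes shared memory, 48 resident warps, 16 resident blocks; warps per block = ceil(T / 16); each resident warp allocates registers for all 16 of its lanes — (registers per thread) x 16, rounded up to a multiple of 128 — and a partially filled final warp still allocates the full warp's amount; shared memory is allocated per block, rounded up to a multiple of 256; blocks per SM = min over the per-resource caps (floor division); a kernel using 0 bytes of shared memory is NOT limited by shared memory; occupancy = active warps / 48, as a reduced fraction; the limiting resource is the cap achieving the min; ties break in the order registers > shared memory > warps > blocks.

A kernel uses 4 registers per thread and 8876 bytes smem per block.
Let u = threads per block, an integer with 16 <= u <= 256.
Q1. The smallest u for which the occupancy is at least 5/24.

Answer: u = 17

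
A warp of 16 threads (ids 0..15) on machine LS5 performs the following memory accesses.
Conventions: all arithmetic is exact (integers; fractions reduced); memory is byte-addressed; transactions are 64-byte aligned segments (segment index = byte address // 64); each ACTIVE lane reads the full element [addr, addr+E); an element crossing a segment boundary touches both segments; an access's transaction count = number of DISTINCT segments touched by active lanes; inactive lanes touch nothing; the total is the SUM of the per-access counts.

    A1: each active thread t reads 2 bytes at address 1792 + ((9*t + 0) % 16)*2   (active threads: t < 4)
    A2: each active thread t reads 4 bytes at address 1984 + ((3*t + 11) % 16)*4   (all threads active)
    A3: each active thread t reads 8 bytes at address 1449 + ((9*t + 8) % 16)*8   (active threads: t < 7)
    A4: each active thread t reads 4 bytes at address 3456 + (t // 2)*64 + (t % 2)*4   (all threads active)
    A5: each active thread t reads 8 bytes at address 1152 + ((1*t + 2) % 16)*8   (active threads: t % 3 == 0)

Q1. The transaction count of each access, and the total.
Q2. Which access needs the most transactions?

A1: 1 transaction
A2: 1 transaction
A3: 3 transactions
A4: 8 transactions
A5: 2 transactions

Answer: 1,1,3,8,2; total 15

Answer: A4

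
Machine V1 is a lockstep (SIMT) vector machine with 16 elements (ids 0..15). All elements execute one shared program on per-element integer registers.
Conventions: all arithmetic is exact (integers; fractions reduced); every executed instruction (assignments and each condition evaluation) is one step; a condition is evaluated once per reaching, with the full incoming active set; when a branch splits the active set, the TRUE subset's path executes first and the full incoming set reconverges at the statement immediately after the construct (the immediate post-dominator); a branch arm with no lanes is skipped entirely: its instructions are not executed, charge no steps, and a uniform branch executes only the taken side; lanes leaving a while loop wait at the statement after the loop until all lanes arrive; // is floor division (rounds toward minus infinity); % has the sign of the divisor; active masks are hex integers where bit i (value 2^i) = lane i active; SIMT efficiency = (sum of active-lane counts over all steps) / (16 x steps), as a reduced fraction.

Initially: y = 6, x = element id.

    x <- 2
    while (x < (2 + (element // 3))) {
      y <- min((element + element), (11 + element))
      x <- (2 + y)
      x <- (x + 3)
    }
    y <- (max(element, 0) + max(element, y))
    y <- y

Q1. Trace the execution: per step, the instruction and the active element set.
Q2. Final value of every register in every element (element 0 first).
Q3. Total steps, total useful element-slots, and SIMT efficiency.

step 0: x <- 2                       0xffff
step 1: eval (x < (2 + (element // 3))) 0xffff
step 2: y <- min((element + element), (11 + element)) 0xfff8
step 3: x <- (2 + y)                 0xfff8
step 4: x <- (x + 3)                 0xfff8
step 5: eval (x < (2 + (element // 3))) 0xfff8
step 6: y <- (max(element, 0) + max(element, y)) 0xffff
step 7: y <- y                       0xffff

Answer: 8 steps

y: 6,7,8,9,12,15,18,21,24,27,30,33,35,37,39,41
x: 2,2,2,11,13,15,17,19,21,23,25,27,28,29,30,31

steps = 8; useful = 116; efficiency = 116/128 = 29/32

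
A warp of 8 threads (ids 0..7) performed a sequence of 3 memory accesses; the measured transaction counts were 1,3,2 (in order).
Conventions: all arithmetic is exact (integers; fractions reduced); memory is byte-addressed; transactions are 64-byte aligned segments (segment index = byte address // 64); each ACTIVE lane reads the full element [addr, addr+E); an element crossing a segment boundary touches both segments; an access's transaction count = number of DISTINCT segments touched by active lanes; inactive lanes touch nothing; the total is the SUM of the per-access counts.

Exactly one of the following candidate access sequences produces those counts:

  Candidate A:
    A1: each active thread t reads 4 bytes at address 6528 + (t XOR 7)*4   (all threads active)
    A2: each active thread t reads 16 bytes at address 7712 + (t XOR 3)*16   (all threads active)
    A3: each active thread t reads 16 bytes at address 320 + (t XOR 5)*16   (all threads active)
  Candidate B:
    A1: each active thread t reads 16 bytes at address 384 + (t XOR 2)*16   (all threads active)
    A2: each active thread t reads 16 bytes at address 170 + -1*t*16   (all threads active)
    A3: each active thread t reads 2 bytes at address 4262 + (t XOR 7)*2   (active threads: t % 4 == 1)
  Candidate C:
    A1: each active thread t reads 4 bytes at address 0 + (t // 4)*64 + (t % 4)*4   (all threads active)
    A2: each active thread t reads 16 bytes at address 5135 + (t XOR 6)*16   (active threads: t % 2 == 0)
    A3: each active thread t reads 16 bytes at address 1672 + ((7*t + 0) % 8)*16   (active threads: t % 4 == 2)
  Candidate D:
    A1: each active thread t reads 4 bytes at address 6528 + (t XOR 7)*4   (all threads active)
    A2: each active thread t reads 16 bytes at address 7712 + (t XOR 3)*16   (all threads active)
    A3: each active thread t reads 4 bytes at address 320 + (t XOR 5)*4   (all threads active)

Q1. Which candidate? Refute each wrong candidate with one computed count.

B: A1 gives 2 transactions, not 1
C: A1 gives 2 transactions, not 1
D: A3 gives 1 transaction, not 2
A: all counts match (1,3,2)

Answer: A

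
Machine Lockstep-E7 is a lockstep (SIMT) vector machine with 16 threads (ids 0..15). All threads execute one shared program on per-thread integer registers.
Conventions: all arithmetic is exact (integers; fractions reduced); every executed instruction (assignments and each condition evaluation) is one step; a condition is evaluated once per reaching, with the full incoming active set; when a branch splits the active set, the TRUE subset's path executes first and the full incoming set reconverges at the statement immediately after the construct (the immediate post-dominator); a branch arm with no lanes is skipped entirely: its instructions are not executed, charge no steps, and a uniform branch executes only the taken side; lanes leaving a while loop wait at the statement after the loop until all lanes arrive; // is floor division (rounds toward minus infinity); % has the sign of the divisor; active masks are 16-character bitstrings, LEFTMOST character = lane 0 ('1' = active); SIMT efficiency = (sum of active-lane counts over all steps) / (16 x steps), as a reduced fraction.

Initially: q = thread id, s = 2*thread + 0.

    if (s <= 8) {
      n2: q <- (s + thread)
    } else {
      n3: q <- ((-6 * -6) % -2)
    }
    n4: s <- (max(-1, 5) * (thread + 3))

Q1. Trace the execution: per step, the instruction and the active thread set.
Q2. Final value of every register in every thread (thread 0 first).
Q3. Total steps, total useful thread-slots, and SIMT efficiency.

step 0: eval (s <= 8)                1111111111111111
step 1: q <- (s + thread)            1111100000000000
step 2: q <- ((-6 * -6) % -2)        0000011111111111
step 3: s <- (max(-1, 5) * (thread + 3)) 1111111111111111

Answer: 4 steps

q: 0,3,6,9,12,0,0,0,0,0,0,0,0,0,0,0
s: 15,20,25,30,35,40,45,50,55,60,65,70,75,80,85,90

steps = 4; useful = 48; efficiency = 48/64 = 3/4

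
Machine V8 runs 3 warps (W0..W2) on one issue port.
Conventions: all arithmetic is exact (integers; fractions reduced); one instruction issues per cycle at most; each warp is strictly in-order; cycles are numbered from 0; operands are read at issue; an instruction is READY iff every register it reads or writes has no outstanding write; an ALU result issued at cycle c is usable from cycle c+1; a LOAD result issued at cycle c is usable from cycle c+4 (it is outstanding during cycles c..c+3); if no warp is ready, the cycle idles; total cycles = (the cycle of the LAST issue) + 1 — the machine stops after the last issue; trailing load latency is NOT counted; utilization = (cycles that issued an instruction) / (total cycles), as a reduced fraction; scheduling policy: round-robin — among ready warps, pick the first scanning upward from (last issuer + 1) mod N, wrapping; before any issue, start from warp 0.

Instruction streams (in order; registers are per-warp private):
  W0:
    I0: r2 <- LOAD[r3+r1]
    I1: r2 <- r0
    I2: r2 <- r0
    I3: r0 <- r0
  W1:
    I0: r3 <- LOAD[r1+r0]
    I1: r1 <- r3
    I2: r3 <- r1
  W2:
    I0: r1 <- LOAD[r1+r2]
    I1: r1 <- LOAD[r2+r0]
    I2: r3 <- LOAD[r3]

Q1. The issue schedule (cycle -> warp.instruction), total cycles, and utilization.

cycle 0: W0.I0
cycle 1: W1.I0
cycle 2: W2.I0
cycle 3: idle
cycle 4: W0.I1
cycle 5: W1.I1
cycle 6: W2.I1
cycle 7: W0.I2
cycle 8: W1.I2
cycle 9: W2.I2
cycle 10: W0.I3

Answer: 11 cycles, utilization 10/11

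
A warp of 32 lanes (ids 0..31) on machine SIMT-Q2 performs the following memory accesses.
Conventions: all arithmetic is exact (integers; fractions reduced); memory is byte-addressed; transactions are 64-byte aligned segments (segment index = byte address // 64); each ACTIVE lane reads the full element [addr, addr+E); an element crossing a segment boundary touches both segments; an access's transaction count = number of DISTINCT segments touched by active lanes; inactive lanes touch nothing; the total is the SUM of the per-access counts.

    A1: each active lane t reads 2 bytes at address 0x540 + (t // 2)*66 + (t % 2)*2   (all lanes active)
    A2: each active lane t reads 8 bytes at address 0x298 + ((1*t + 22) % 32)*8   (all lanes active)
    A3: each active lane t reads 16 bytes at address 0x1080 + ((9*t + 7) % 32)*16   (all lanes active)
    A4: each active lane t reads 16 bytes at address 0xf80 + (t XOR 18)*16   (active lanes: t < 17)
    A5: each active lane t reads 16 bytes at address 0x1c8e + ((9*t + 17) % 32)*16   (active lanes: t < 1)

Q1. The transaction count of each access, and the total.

A1: 16 transactions
A2: 5 transactions
A3: 8 transactions
A4: 5 transactions
A5: 1 transaction

Answer: 16,5,8,5,1; total 35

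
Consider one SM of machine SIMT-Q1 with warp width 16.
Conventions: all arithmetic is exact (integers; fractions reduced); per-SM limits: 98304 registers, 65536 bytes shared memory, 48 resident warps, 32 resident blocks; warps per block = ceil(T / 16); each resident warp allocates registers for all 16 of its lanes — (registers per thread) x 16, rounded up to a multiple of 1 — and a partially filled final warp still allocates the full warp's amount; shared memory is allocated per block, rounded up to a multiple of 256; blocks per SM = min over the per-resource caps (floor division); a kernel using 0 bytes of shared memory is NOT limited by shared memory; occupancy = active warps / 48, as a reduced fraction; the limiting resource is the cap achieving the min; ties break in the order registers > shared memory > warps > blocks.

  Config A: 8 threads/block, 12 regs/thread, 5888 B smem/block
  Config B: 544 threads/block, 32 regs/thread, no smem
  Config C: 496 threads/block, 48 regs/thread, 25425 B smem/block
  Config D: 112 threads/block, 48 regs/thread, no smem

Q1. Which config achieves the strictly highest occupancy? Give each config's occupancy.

occupancies: A 11/48, B 17/24, C 31/48, D 7/8

Answer: D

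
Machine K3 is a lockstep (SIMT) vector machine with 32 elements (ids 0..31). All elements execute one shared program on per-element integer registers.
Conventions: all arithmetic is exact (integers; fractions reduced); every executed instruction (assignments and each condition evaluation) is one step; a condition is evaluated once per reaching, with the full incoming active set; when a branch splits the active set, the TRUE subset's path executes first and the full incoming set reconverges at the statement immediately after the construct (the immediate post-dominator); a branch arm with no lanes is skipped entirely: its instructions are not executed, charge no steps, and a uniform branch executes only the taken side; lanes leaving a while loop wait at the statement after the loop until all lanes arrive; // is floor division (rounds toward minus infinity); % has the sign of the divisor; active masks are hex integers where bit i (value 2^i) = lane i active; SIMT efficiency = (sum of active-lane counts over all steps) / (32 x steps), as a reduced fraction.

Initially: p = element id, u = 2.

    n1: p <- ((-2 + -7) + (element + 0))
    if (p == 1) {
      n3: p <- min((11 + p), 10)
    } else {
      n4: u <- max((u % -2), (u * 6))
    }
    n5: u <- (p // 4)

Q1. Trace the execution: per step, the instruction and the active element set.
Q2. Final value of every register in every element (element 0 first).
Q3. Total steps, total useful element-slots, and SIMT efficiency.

step 0: p <- ((-2 + -7) + (element + 0)) 0xffffffff
step 1: eval (p == 1)                0xffffffff
step 2: p <- min((11 + p), 10)       0x00000400
step 3: u <- max((u % -2), (u * 6))  0xfffffbff
step 4: u <- (p // 4)                0xffffffff

Answer: 5 steps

p: -9,-8,-7,-6,-5,-4,-3,-2,-1,0,10,2,3,4,5,6,7,8,9,10,11,12,13,14,15,16,17,18,19,20,21,22
u: -3,-2,-2,-2,-2,-1,-1,-1,-1,0,2,0,0,1,1,1,1,2,2,2,2,3,3,3,3,4,4,4,4,5,5,5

steps = 5; useful = 128; efficiency = 128/160 = 4/5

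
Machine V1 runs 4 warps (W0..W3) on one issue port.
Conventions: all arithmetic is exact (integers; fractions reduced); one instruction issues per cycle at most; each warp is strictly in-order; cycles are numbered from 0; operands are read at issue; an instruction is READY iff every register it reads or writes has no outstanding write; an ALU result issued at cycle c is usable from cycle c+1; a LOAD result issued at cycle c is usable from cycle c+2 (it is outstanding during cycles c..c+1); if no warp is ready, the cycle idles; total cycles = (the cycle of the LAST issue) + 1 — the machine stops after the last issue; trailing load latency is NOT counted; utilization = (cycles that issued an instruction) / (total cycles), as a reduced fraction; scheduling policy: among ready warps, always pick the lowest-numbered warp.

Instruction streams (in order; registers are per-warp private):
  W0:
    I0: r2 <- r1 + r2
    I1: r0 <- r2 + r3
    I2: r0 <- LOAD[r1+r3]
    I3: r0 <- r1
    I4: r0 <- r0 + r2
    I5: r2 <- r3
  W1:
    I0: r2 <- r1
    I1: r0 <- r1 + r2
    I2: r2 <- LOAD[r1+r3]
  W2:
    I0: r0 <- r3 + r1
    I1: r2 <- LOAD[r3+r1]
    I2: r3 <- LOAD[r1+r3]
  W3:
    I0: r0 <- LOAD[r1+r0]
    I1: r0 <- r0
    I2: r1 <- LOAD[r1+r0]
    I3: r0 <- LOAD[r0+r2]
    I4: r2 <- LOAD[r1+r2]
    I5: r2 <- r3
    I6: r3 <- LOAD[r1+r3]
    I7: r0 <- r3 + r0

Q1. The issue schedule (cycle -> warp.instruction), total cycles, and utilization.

cycle 0: W0.I0
cycle 1: W0.I1
cycle 2: W0.I2
cycle 3: W1.I0
cycle 4: W0.I3
cycle 5: W0.I4
cycle 6: W0.I5
cycle 7: W1.I1
cycle 8: W1.I2
cycle 9: W2.I0
cycle 10: W2.I1
cycle 11: W2.I2
cycle 12: W3.I0
cycle 13: idle
cycle 14: W3.I1
cycle 15: W3.I2
cycle 16: W3.I3
cycle 17: W3.I4
cycle 18: idle
cycle 19: W3.I5
cycle 20: W3.I6
cycle 21: idle
cycle 22: W3.I7

Answer: 23 cycles, utilization 20/23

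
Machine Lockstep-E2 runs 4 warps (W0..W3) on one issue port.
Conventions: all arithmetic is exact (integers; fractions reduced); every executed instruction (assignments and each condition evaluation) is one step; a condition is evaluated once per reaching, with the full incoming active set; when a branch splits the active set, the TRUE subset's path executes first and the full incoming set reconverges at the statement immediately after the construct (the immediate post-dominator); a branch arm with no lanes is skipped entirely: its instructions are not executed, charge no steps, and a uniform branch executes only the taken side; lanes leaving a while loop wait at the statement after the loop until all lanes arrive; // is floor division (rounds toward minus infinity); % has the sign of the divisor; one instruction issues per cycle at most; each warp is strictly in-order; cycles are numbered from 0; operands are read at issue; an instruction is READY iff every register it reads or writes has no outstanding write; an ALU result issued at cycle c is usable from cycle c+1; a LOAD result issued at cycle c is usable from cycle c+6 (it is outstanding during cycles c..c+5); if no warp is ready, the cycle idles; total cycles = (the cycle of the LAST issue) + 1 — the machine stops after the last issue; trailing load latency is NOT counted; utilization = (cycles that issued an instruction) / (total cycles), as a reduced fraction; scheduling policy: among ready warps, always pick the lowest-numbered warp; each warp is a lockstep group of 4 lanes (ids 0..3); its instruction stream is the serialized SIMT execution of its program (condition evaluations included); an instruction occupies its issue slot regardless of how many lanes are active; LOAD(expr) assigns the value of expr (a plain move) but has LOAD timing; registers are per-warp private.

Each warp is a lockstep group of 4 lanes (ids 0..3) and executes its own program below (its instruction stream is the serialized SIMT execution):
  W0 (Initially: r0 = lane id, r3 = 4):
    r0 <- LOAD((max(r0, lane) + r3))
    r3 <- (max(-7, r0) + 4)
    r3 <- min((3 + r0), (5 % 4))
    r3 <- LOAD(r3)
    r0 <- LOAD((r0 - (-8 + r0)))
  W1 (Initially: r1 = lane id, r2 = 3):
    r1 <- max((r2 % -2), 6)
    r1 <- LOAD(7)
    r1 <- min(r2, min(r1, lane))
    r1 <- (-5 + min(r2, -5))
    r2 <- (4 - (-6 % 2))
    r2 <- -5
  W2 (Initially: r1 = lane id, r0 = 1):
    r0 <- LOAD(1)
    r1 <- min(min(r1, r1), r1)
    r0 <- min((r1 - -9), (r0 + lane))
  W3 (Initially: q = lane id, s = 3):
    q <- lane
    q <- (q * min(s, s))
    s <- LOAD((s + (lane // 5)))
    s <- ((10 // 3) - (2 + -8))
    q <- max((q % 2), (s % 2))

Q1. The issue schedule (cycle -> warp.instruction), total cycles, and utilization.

cycle 0: W0.I0
cycle 1: W1.I0
cycle 2: W1.I1
cycle 3: W2.I0
cycle 4: W2.I1
cycle 5: W3.I0
cycle 6: W0.I1
cycle 7: W0.I2
cycle 8: W0.I3
cycle 9: W0.I4
cycle 10: W1.I2
cycle 11: W1.I3
cycle 12: W1.I4
cycle 13: W1.I5
cycle 14: W2.I2
cycle 15: W3.I1
cycle 16: W3.I2
cycle 17: idle
cycle 18: idle
cycle 19: idle
cycle 20: idle
cycle 21: idle
cycle 22: W3.I3
cycle 23: W3.I4

Answer: 24 cycles, utilization 19/24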